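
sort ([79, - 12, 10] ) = [ - 12,10 , 79] 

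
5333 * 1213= 6468929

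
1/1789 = 1/1789 = 0.00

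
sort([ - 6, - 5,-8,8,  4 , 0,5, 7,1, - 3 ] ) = [ - 8, - 6,-5,-3, 0,1, 4, 5, 7, 8] 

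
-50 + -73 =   -  123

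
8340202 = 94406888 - 86066686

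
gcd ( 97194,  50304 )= 6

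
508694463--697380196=1206074659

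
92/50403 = 92/50403 = 0.00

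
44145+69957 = 114102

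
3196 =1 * 3196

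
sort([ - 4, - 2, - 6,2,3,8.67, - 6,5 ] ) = [ - 6,-6, - 4, - 2,  2,3,5,8.67]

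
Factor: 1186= 2^1*593^1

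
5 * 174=870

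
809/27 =29 + 26/27 = 29.96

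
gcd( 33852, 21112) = 364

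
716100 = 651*1100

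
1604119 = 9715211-8111092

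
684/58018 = 342/29009 = 0.01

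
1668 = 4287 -2619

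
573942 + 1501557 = 2075499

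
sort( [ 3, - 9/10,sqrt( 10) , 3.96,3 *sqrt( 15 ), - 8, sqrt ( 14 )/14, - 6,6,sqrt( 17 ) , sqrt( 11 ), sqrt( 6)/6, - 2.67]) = [-8, - 6, - 2.67, - 9/10,sqrt (14 ) /14 , sqrt ( 6 ) /6,3,sqrt( 10 ),sqrt(11),  3.96 , sqrt( 17), 6 , 3*sqrt(15 )]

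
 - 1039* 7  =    -  7273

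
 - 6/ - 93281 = 6/93281 = 0.00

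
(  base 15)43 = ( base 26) 2B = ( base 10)63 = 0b111111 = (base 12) 53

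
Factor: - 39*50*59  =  -115050 =- 2^1*3^1 *5^2* 13^1*59^1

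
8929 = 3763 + 5166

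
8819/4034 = 8819/4034= 2.19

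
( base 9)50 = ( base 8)55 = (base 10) 45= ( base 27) 1I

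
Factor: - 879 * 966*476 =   -  2^3*3^2 * 7^2*17^1 * 23^1 * 293^1 = - 404178264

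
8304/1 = 8304 = 8304.00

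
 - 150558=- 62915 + -87643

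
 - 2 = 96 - 98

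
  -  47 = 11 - 58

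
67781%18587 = 12020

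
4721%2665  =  2056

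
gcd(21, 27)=3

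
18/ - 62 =-9/31 = - 0.29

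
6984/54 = 388/3=129.33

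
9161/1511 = 9161/1511=6.06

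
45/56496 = 15/18832 = 0.00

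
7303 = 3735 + 3568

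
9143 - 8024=1119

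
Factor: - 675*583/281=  - 393525/281 = - 3^3*5^2*  11^1*53^1*281^ (-1)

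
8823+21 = 8844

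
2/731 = 2/731 = 0.00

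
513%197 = 119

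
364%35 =14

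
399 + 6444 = 6843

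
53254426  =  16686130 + 36568296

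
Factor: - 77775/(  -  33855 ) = 85/37 = 5^1*17^1* 37^(-1 ) 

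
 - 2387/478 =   -  5 + 3/478 = - 4.99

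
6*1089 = 6534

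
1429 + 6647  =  8076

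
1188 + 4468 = 5656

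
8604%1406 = 168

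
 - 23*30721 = -706583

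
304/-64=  - 19/4 = -  4.75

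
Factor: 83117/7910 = 2^(  -  1 )* 5^(-1 )*7^( - 1 )*113^( - 1)*83117^1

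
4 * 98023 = 392092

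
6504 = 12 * 542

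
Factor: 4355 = 5^1*13^1 * 67^1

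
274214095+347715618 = 621929713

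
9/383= 9/383 = 0.02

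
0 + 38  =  38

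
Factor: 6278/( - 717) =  - 2^1*3^( - 1)*43^1*73^1*239^(- 1)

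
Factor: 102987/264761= 3^2*7^(-1)*109^(-1 )*347^( - 1 )  *11443^1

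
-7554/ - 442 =3777/221 =17.09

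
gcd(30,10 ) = 10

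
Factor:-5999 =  - 7^1*857^1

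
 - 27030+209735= 182705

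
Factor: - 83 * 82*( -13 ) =2^1*13^1*41^1*83^1 = 88478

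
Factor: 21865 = 5^1*4373^1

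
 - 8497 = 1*(-8497 )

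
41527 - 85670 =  - 44143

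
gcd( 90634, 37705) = 1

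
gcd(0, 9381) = 9381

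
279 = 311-32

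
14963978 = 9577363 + 5386615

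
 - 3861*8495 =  - 32799195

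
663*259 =171717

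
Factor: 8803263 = 3^1*7^1*17^1*24659^1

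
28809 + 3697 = 32506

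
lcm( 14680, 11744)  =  58720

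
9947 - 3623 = 6324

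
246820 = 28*8815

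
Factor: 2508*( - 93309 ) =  - 234018972  =  - 2^2*3^2*11^1*19^2*1637^1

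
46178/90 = 513  +  4/45 = 513.09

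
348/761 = 348/761 = 0.46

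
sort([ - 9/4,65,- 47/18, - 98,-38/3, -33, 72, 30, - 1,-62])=[-98, - 62 , - 33, - 38/3,-47/18,- 9/4,-1, 30, 65, 72]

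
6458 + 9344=15802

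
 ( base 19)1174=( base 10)7357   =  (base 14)2977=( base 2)1110010111101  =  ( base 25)bj7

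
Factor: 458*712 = 2^4*89^1*229^1 = 326096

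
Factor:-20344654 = -2^1*11^1*924757^1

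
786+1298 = 2084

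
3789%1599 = 591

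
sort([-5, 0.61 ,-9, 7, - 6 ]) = [-9, - 6, - 5,0.61, 7 ]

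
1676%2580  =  1676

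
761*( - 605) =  - 460405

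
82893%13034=4689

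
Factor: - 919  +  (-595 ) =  - 1514 =- 2^1*757^1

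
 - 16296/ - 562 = 8148/281 = 29.00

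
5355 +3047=8402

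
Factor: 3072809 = 71^1*113^1*383^1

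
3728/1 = 3728 = 3728.00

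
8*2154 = 17232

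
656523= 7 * 93789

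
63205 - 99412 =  - 36207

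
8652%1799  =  1456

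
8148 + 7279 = 15427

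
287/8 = 35+7/8 = 35.88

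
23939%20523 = 3416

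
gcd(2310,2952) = 6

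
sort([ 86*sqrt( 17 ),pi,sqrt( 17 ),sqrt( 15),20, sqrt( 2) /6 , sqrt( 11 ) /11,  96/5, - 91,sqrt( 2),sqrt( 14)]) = [ -91,sqrt( 2) /6,sqrt( 11) /11, sqrt( 2 ),pi,sqrt( 14 ) , sqrt( 15), sqrt( 17),96/5, 20, 86*sqrt(17 ) ]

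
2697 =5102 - 2405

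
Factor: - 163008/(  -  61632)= 107^( - 1) * 283^1 =283/107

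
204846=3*68282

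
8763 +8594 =17357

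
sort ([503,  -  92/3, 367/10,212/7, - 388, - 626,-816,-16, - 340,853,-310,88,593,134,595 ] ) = [ - 816, - 626, - 388, - 340, - 310,- 92/3,-16,212/7, 367/10, 88, 134,503,593, 595,853] 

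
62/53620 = 31/26810 = 0.00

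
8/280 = 1/35 = 0.03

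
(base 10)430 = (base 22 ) jc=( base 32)DE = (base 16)1AE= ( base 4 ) 12232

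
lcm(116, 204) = 5916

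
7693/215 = 7693/215=35.78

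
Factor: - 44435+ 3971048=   3926613 = 3^1 * 241^1*5431^1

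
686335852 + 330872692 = 1017208544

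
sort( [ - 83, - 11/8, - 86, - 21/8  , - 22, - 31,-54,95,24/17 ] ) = [ - 86 ,  -  83, -54, - 31, - 22 , -21/8, - 11/8,24/17,95]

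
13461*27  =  363447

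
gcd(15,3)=3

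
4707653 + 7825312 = 12532965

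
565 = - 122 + 687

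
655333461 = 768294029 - 112960568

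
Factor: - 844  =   -2^2*211^1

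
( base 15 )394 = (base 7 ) 2242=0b1100101110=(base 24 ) 19M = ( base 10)814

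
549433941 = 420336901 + 129097040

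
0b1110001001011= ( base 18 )1467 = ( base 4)1301023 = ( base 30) 81d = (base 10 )7243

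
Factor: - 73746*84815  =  -6254766990 = -2^1*3^2 *5^1*17^1*241^1 * 16963^1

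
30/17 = 30/17 = 1.76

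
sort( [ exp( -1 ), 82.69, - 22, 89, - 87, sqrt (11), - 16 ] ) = [ - 87, - 22, - 16, exp( - 1 ) , sqrt( 11 ), 82.69,  89]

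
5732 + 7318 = 13050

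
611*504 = 307944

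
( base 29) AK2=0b10001100100000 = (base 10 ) 8992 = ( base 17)1E1G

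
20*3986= 79720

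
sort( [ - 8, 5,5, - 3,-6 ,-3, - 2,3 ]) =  [ - 8, - 6, - 3 ,-3 , - 2, 3, 5, 5 ]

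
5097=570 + 4527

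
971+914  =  1885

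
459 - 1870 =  - 1411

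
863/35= 24 +23/35 = 24.66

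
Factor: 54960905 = 5^1*1427^1*7703^1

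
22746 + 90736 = 113482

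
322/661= 322/661 = 0.49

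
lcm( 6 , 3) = 6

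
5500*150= 825000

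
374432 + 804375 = 1178807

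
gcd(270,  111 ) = 3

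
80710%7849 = 2220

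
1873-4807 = -2934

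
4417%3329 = 1088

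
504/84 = 6 = 6.00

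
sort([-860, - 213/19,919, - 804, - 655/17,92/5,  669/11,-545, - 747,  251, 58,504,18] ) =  [ -860, - 804, - 747, - 545 , - 655/17, - 213/19, 18,92/5,58, 669/11,251, 504, 919]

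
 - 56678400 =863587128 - 920265528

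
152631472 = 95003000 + 57628472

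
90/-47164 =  -45/23582 = -0.00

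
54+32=86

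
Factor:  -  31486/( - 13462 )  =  15743/6731 = 7^1*13^1*53^( - 1)*127^(  -  1 )*173^1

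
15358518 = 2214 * 6937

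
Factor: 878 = 2^1*439^1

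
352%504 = 352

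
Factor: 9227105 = 5^1 *1845421^1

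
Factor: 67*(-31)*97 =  - 201469 = - 31^1 * 67^1*97^1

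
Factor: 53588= 2^2 * 13397^1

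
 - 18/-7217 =18/7217 = 0.00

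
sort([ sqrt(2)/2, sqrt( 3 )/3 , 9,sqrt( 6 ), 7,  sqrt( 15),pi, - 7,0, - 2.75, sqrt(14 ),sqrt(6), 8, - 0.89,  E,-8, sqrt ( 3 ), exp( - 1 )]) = [ - 8, - 7, - 2.75,  -  0.89,0, exp( - 1 ) , sqrt ( 3)/3 , sqrt (2)/2,sqrt( 3 ), sqrt(6), sqrt(  6), E,pi, sqrt( 14) , sqrt(15 ), 7, 8,9 ]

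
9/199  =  9/199 = 0.05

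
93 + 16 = 109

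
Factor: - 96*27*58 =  - 2^6*3^4 *29^1 = - 150336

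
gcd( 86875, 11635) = 5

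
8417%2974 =2469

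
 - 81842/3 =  - 81842/3=-27280.67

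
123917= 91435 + 32482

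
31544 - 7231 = 24313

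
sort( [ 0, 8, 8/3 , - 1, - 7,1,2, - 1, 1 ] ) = [ - 7,-1,  -  1, 0, 1,1, 2, 8/3,8 ]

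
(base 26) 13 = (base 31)t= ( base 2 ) 11101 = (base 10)29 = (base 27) 12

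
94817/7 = 13545 + 2/7 = 13545.29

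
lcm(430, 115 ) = 9890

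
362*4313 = 1561306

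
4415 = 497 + 3918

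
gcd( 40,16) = 8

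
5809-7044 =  - 1235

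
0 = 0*31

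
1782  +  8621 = 10403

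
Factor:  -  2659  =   - 2659^1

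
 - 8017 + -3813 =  - 11830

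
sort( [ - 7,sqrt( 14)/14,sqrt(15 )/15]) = [ - 7,sqrt( 15 )/15,sqrt(14 ) /14 ]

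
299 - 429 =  - 130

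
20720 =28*740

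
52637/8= 52637/8  =  6579.62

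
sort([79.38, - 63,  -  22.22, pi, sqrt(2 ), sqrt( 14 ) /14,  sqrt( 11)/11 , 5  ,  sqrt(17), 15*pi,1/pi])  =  [  -  63, - 22.22,sqrt(14 )/14,sqrt( 11) /11, 1/pi,  sqrt( 2), pi,sqrt( 17), 5, 15*pi,79.38]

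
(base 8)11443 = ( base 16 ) 1323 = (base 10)4899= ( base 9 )6643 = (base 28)66r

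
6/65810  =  3/32905  =  0.00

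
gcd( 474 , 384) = 6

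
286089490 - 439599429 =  - 153509939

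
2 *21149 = 42298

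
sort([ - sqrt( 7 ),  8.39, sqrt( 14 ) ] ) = [ - sqrt( 7 ), sqrt(14),8.39] 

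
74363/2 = 74363/2 =37181.50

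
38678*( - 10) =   -  386780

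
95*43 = 4085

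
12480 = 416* 30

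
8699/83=104 + 67/83 = 104.81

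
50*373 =18650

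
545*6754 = 3680930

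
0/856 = 0=0.00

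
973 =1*973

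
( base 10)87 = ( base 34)2J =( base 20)47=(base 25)3c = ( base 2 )1010111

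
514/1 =514=514.00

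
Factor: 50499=3^2*31^1*181^1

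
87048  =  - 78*( - 1116 ) 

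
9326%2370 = 2216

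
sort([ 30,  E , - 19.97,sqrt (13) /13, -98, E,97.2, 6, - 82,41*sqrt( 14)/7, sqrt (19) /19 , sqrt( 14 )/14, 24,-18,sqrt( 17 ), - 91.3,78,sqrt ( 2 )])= [ - 98,-91.3,-82, - 19.97, - 18,sqrt(19 ) /19 , sqrt( 14)/14,sqrt( 13)/13, sqrt( 2 ) , E,E , sqrt( 17), 6,  41*sqrt( 14) /7,24, 30,78,97.2 ] 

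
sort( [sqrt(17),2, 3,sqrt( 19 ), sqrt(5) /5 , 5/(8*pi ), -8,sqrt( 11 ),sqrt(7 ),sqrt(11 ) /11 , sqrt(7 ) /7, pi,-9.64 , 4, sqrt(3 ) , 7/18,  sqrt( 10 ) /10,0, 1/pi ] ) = [ - 9.64, -8, 0, 5/( 8*pi), sqrt (11 ) /11,  sqrt(10) /10, 1/pi, sqrt( 7 )/7, 7/18, sqrt(5)/5 , sqrt( 3), 2  ,  sqrt(7) , 3, pi , sqrt(11), 4 , sqrt ( 17), sqrt(19 ) ] 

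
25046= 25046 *1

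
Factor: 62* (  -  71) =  - 4402 = - 2^1*31^1*71^1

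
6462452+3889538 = 10351990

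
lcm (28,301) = 1204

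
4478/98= 2239/49 = 45.69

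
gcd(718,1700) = 2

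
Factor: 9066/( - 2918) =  - 3^1 *1459^( - 1 )*1511^1 = - 4533/1459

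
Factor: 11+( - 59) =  - 2^4*3^1 = - 48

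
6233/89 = 70 + 3/89 = 70.03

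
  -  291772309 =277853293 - 569625602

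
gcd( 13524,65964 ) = 276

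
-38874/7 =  - 38874/7 = -5553.43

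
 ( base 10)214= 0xd6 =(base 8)326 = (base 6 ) 554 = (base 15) e4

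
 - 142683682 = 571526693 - 714210375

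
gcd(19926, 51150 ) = 6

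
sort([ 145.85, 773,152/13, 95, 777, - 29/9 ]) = [- 29/9,152/13 , 95, 145.85 , 773,777]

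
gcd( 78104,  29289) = 9763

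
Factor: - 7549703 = - 7^1*829^1*1301^1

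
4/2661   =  4/2661 =0.00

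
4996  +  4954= 9950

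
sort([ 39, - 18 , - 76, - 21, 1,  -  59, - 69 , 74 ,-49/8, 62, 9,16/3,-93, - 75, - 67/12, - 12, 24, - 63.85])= [-93,  -  76 , - 75, - 69 , - 63.85, - 59,-21, - 18, - 12, - 49/8, - 67/12,1, 16/3,9,24,39,62 , 74] 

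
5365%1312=117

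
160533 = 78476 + 82057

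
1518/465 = 3 + 41/155 = 3.26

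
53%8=5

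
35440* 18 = 637920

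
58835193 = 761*77313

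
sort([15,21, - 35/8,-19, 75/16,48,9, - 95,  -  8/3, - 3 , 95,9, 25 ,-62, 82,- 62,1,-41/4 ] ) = [ - 95,-62,-62, - 19 ,-41/4,-35/8, - 3, -8/3,1,75/16 , 9,9,15,21,25,48 , 82, 95]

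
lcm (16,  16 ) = 16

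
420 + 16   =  436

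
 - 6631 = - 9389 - - 2758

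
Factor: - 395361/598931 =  - 3^5*1627^1*598931^(-1)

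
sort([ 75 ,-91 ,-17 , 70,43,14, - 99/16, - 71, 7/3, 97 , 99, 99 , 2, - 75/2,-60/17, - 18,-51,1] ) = [ - 91 , - 71,-51, - 75/2,  -  18 , - 17 ,  -  99/16 , - 60/17, 1 , 2, 7/3 , 14, 43 , 70 , 75,97,99 , 99 ] 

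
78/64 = 39/32 = 1.22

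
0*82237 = 0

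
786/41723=786/41723 = 0.02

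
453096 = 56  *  8091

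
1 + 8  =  9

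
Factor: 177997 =23^1*71^1*109^1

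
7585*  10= 75850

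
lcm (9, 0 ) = 0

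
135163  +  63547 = 198710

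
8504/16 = 531 +1/2  =  531.50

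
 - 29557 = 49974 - 79531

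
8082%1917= 414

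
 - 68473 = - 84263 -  - 15790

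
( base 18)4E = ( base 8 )126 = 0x56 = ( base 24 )3E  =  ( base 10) 86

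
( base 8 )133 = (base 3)10101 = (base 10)91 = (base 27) 3A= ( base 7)160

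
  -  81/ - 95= 81/95 =0.85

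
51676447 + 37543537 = 89219984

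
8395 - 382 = 8013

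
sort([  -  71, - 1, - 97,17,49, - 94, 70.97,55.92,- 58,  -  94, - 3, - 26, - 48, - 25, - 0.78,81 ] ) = [-97, - 94, - 94 , - 71 , - 58, - 48, - 26 ,  -  25, - 3,  -  1 ,-0.78,  17,49,55.92,  70.97,81]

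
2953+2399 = 5352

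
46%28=18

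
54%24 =6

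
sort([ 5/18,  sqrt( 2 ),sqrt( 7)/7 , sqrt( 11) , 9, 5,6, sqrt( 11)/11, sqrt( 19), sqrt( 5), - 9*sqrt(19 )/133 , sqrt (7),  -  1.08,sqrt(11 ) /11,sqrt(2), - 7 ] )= [ - 7, - 1.08, - 9*sqrt( 19)/133, 5/18,sqrt( 11 ) /11, sqrt(11 )/11,sqrt (7)/7, sqrt(2), sqrt(2),sqrt(5), sqrt( 7) , sqrt(11 ), sqrt(19), 5,6 , 9 ] 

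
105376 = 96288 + 9088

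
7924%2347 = 883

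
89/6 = 14 + 5/6 = 14.83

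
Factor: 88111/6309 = 3^ (-2) *17^1 *71^1*73^1*701^ ( - 1) 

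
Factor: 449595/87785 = 3^2*103^1*181^ ( - 1)  =  927/181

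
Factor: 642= 2^1*3^1* 107^1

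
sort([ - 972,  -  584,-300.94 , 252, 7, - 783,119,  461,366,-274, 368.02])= [ - 972, - 783 ,-584, - 300.94,-274, 7,  119, 252, 366, 368.02,461]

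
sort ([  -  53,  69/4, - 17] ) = [ - 53, - 17,69/4]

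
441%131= 48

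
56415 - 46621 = 9794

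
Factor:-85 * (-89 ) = 5^1 * 17^1*89^1 = 7565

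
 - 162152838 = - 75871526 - 86281312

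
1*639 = 639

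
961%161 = 156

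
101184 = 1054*96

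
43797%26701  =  17096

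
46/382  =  23/191 = 0.12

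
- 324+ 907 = 583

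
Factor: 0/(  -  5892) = 0^1 = 0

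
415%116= 67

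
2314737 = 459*5043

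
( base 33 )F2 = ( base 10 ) 497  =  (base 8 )761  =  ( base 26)j3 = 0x1f1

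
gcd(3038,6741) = 7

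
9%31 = 9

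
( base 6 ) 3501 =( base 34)od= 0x33d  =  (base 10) 829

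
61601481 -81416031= - 19814550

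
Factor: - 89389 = - 71^1 *1259^1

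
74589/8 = 9323  +  5/8 = 9323.62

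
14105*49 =691145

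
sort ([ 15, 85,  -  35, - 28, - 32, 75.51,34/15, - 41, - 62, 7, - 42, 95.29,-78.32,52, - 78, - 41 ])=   [ - 78.32,  -  78, - 62, - 42, - 41, -41,-35, - 32, - 28, 34/15, 7, 15, 52, 75.51,85, 95.29]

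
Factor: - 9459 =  - 3^2*1051^1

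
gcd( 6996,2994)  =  6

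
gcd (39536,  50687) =7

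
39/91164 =13/30388 = 0.00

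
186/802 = 93/401 = 0.23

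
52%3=1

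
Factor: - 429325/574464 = -2^ (-10)*3^(-1 )*5^2 *11^ ( - 1 )*13^1*17^(-1 )*1321^1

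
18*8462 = 152316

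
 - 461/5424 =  - 461/5424=- 0.08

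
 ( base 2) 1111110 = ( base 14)90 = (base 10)126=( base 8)176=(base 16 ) 7E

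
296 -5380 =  - 5084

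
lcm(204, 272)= 816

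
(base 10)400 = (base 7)1111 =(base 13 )24A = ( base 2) 110010000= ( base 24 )GG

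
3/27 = 1/9 = 0.11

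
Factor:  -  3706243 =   -  23^1*161141^1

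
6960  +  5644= 12604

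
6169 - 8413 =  - 2244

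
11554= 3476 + 8078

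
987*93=91791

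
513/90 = 5+7/10 = 5.70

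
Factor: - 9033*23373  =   - 3^3*7^2* 53^1* 3011^1 = - 211128309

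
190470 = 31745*6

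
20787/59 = 20787/59 = 352.32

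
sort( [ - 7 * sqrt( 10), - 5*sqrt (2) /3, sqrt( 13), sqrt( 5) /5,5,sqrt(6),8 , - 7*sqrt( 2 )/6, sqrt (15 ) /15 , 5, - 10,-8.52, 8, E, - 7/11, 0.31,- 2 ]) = [ - 7*sqrt(10) , - 10, - 8.52, - 5*sqrt(2) /3, - 2, - 7*sqrt( 2) /6, - 7/11,sqrt(15 ) /15,0.31, sqrt( 5 ) /5, sqrt(6) , E,  sqrt( 13 ) , 5, 5, 8, 8]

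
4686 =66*71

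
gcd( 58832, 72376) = 8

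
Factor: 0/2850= 0^1 = 0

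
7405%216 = 61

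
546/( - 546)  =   - 1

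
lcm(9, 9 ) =9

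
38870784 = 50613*768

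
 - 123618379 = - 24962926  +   - 98655453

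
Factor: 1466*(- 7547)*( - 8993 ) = 99497670686=2^1*17^1 *23^2 * 733^1*7547^1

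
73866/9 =24622/3 = 8207.33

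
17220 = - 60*( - 287 )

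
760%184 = 24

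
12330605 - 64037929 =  -51707324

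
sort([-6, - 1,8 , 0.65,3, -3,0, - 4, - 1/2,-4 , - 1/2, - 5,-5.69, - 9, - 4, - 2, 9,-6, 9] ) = [ - 9, - 6,- 6,-5.69, - 5, - 4, - 4, - 4, - 3, - 2,-1, - 1/2, - 1/2,0,0.65,3,8,9,9]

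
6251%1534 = 115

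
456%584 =456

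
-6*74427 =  -446562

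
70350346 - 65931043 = 4419303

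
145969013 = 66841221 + 79127792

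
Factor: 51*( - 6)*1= - 306 = - 2^1*3^2 *17^1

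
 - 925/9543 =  - 1 + 8618/9543 = - 0.10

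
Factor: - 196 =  - 2^2*7^2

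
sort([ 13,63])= [ 13,63 ]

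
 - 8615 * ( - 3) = 25845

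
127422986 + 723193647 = 850616633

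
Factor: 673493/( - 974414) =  - 2^( - 1)* 7^( - 2)*19^1*61^(-1) * 163^( - 1)*35447^1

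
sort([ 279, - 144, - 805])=[ - 805 , - 144, 279 ] 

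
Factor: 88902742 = 2^1*61^1*239^1*3049^1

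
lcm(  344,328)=14104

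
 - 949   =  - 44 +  - 905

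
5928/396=14+32/33 = 14.97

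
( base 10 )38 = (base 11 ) 35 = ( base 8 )46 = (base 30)18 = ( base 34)14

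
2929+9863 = 12792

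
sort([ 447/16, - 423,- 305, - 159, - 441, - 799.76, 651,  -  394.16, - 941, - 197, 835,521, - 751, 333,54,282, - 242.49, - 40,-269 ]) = [ - 941, - 799.76,  -  751, - 441,  -  423, - 394.16, - 305, - 269,-242.49,-197, - 159, - 40, 447/16, 54, 282, 333, 521, 651, 835 ]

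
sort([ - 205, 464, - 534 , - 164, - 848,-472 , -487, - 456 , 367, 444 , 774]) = [-848, - 534,  -  487,  -  472, -456,-205, -164,367, 444, 464 , 774 ] 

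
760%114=76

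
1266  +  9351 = 10617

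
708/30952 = 177/7738 =0.02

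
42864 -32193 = 10671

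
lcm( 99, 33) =99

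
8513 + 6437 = 14950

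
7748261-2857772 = 4890489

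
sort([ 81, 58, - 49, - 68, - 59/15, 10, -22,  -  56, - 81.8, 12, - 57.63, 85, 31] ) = [-81.8, - 68,-57.63, - 56, - 49, - 22, - 59/15 , 10,12,  31 , 58, 81, 85 ]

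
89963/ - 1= -89963 + 0/1 = -89963.00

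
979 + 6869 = 7848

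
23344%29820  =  23344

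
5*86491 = 432455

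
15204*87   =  1322748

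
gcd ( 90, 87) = 3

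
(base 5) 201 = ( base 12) 43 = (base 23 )25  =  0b110011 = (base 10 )51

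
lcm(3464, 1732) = 3464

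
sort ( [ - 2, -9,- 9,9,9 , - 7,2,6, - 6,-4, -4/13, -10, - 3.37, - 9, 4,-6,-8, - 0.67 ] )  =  [ -10,  -  9, - 9, - 9,  -  8,  -  7 , - 6,  -  6, - 4,  -  3.37, - 2 ,-0.67,  -  4/13, 2, 4, 6, 9,  9 ] 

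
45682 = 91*502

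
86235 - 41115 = 45120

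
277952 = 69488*4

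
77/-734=-77/734 = -0.10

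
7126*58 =413308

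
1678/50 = 33 + 14/25 = 33.56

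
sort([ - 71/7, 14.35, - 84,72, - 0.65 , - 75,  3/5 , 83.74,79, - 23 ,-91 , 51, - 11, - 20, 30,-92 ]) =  [-92, - 91, - 84 , - 75  , - 23,- 20 , - 11, - 71/7, - 0.65, 3/5,14.35,30, 51, 72,  79,  83.74 ] 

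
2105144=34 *61916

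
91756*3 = 275268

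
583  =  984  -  401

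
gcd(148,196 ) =4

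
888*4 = 3552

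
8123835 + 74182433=82306268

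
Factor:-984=  -  2^3*3^1*41^1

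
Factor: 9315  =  3^4*5^1*23^1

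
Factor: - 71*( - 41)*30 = 2^1*3^1*5^1 * 41^1 * 71^1= 87330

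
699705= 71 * 9855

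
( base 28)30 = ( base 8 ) 124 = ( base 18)4C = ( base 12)70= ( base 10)84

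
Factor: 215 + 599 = 2^1*11^1*37^1  =  814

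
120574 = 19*6346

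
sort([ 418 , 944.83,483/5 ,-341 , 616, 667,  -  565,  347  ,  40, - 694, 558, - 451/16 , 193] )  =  [-694,-565, - 341,-451/16,40 , 483/5 , 193,347, 418, 558, 616, 667, 944.83 ]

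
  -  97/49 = - 97/49 = -1.98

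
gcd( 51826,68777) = 1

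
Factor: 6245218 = 2^1*7^1*  446087^1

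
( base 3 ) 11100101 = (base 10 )3169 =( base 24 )5c1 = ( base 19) 8EF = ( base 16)C61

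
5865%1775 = 540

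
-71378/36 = - 35689/18 = - 1982.72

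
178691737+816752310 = 995444047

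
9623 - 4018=5605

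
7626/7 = 7626/7 = 1089.43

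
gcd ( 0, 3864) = 3864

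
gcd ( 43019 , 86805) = 1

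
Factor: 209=11^1*19^1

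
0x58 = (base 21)44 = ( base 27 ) 37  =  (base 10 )88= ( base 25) 3d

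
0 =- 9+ 9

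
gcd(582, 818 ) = 2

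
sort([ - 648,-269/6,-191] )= [-648,-191, - 269/6 ] 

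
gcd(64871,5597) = 1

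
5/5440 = 1/1088 = 0.00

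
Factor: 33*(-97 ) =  - 3^1 *11^1*97^1  =  - 3201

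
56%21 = 14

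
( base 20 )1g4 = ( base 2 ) 1011010100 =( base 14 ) 39a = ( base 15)334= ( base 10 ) 724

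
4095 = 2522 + 1573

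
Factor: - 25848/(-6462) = 4 = 2^2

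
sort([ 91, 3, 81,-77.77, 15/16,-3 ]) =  [-77.77, -3,  15/16, 3, 81,91]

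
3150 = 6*525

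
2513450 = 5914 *425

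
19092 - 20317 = -1225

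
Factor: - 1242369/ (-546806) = 2^( - 1)*3^2 * 13^( - 1)*21031^( - 1 ) *138041^1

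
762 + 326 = 1088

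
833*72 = 59976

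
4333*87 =376971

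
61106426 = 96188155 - 35081729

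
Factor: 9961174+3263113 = 13224287 = 23^1*574969^1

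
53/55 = 53/55 = 0.96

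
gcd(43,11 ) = 1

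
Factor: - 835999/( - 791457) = 3^( - 1)*199^1*4201^1 *263819^( - 1 ) 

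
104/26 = 4 = 4.00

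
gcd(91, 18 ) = 1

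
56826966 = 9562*5943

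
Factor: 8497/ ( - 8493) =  - 3^( - 1 )*19^( - 1 )*29^1* 149^(- 1 )*293^1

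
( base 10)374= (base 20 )ie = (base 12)272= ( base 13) 22a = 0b101110110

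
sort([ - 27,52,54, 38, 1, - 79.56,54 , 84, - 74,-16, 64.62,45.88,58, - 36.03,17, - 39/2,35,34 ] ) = [ - 79.56, - 74, - 36.03,  -  27,-39/2, - 16,1, 17,34,35, 38,45.88, 52,54, 54, 58,64.62,84]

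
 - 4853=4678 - 9531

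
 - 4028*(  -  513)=2066364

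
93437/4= 23359 + 1/4= 23359.25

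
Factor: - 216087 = - 3^1*17^1*19^1*223^1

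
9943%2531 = 2350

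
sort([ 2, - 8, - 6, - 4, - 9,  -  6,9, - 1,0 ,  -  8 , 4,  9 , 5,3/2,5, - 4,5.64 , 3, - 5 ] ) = [ - 9, - 8,-8, - 6, - 6, - 5, - 4,  -  4, - 1,  0,3/2, 2,3,4,5, 5,5.64,9, 9]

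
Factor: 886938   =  2^1 *3^1* 13^1*83^1*137^1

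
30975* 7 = 216825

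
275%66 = 11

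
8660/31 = 8660/31 = 279.35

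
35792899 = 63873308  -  28080409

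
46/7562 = 23/3781   =  0.01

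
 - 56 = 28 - 84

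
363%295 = 68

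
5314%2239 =836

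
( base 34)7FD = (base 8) 20647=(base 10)8615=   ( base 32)8D7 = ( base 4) 2012213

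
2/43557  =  2/43557  =  0.00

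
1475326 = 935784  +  539542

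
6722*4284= 28797048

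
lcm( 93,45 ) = 1395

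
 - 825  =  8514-9339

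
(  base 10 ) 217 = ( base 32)6P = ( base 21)a7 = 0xD9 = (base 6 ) 1001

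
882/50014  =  441/25007  =  0.02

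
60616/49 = 1237 + 3/49 = 1237.06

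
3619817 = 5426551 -1806734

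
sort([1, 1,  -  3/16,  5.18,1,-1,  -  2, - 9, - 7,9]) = [ - 9, -7, - 2, - 1, - 3/16 , 1,1,1 , 5.18, 9] 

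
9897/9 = 1099 + 2/3 = 1099.67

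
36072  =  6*6012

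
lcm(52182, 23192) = 208728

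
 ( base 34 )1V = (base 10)65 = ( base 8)101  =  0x41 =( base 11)5a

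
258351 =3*86117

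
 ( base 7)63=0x2d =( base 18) 29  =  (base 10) 45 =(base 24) 1l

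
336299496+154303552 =490603048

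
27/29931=9/9977 = 0.00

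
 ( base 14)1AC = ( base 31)B7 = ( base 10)348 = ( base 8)534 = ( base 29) C0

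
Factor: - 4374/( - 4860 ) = 2^(  -  1)* 3^2*5^(-1)  =  9/10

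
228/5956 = 57/1489  =  0.04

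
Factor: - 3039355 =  - 5^1 *11^1 * 73^1  *757^1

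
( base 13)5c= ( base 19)41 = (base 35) 27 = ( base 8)115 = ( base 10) 77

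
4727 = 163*29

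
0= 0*1926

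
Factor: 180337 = 180337^1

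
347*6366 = 2209002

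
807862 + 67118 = 874980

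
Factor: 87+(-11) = 2^2*19^1= 76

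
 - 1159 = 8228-9387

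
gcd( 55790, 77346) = 2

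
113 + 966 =1079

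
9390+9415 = 18805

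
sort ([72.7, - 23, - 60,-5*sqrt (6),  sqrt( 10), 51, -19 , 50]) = [ - 60,-23, - 19, - 5*sqrt(6), sqrt( 10), 50,51,72.7]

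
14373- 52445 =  - 38072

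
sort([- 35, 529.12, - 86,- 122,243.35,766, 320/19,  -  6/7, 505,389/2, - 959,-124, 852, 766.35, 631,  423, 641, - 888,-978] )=[ - 978, - 959, - 888, - 124 , - 122,-86, - 35, - 6/7,  320/19, 389/2, 243.35 , 423, 505, 529.12,  631, 641,766, 766.35, 852 ] 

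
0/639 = 0  =  0.00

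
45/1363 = 45/1363 = 0.03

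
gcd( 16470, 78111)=27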